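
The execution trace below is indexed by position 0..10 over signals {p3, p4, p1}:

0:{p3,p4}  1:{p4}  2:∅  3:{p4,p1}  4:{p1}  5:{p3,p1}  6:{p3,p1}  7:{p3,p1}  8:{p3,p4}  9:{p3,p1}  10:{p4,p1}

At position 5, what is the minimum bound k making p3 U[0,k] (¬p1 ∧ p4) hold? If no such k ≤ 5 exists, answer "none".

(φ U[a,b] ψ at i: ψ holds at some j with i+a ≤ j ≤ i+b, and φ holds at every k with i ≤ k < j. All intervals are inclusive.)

Need earliest j ≥ 5 with (¬p1 ∧ p4), and p3 at every k in [5,j-1].
  j=5: rhs fails.
  j=6: rhs fails.
  j=7: rhs fails.
  j=8: rhs holds; lhs holds on [5,7]. k = 3.

3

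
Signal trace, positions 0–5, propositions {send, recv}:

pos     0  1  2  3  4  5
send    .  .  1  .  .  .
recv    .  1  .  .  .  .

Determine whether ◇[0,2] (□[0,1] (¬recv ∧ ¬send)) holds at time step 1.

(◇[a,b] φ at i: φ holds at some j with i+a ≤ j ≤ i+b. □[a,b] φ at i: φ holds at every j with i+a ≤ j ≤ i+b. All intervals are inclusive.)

Check □[0,1] (¬recv ∧ ¬send) at each j in [1,3]:
  j=1: fails at 1
  j=2: fails at 2
  j=3: holds on [3,4]
Found at j=3 → formula holds.

Yes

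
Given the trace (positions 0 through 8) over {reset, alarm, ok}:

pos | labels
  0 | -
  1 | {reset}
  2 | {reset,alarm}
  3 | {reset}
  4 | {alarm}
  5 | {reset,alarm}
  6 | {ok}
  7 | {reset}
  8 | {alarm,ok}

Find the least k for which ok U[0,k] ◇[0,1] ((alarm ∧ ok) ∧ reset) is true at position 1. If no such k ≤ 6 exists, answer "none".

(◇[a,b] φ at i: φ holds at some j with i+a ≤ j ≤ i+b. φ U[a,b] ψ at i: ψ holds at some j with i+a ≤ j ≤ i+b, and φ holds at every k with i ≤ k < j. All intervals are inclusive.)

Need earliest j ≥ 1 with ◇[0,1] ((alarm ∧ ok) ∧ reset), and ok at every k in [1,j-1].
  j=1: rhs fails.
  j=2: rhs fails.
  j=3: rhs fails.
  j=4: rhs fails.
  j=5: rhs fails.
  j=6: rhs fails.
  j=7: rhs fails.
No witness within the range → none.

none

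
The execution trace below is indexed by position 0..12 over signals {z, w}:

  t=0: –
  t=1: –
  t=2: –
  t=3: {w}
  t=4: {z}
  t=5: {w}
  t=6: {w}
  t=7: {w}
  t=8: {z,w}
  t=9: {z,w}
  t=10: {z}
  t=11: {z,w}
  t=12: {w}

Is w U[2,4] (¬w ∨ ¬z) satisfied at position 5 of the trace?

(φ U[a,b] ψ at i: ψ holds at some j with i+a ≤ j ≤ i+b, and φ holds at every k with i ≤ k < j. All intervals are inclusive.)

Yes

Need some j in [7,9] with (¬w ∨ ¬z), and w at every k in [5,j-1].
  j=7: (¬w ∨ ¬z) holds; w holds at every k in [5,6] → satisfied.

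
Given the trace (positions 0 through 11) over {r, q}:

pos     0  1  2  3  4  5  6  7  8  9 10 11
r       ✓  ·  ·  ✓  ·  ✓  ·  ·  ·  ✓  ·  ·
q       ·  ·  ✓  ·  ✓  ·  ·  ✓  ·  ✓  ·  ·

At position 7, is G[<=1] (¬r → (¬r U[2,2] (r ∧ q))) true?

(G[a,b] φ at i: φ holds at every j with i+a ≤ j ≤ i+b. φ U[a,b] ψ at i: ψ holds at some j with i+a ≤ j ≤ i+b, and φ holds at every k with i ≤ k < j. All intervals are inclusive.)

Check (¬r → (¬r U[2,2] (r ∧ q))) at every j in [7,8]:
  j=7: antecedent true; consequent holds → ✓
  j=8: antecedent true; consequent fails → ✗
Fails at j=8 → formula fails.

Does not hold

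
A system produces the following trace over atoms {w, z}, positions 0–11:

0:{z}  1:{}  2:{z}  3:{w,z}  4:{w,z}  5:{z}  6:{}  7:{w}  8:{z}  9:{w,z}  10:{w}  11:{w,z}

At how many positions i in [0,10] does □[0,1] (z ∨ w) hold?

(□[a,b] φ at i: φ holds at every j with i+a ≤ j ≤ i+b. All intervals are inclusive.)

Evaluate at each i in [0,10]:
  i=0: ✗ (fails at j=1)
  i=1: ✗ (fails at j=1)
  i=2: ✓ (all of [2,3])
  i=3: ✓ (all of [3,4])
  i=4: ✓ (all of [4,5])
  i=5: ✗ (fails at j=6)
  i=6: ✗ (fails at j=6)
  i=7: ✓ (all of [7,8])
  i=8: ✓ (all of [8,9])
  i=9: ✓ (all of [9,10])
  i=10: ✓ (all of [10,11])
Positions where it holds: {2, 3, 4, 7, 8, 9, 10} → 7.

7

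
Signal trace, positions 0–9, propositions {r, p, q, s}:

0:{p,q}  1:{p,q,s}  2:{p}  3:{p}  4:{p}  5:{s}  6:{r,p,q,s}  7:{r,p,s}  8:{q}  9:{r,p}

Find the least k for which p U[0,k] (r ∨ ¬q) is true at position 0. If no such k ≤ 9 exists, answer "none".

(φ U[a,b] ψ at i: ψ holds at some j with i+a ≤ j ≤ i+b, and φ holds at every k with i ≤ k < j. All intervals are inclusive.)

2

Need earliest j ≥ 0 with (r ∨ ¬q), and p at every k in [0,j-1].
  j=0: rhs fails.
  j=1: rhs fails.
  j=2: rhs holds; lhs holds on [0,1]. k = 2.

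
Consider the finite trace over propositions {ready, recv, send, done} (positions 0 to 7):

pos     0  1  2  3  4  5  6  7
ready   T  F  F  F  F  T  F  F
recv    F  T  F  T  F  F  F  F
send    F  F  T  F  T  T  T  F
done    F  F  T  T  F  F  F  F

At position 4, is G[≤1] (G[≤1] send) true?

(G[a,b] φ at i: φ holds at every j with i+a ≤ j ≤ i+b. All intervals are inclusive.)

Holds

Check G[≤1] send at every j in [4,5]:
  j=4: holds on [4,5]
  j=5: holds on [5,6]
All positions satisfy it → formula holds.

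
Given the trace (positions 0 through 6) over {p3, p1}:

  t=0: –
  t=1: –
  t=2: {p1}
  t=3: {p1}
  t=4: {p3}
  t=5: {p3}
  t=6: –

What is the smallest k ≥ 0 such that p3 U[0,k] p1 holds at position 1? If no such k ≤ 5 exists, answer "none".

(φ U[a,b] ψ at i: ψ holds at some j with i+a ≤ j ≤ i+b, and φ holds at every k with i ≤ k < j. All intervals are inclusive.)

Need earliest j ≥ 1 with p1, and p3 at every k in [1,j-1].
  j=1: rhs fails.
  j=2: rhs holds but lhs fails at k=1.
  j=3: rhs holds but lhs fails at k=1.
  j=4: rhs fails.
  j=5: rhs fails.
  j=6: rhs fails.
No witness within the range → none.

none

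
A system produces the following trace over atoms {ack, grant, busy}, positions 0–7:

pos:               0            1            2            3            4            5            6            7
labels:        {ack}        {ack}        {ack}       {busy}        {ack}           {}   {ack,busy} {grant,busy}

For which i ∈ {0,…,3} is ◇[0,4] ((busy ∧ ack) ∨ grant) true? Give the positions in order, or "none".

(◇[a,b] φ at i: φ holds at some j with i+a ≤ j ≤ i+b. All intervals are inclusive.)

2, 3

Evaluate at each i in [0,3]:
  i=0: ✗ (none in [0,4])
  i=1: ✗ (none in [1,5])
  i=2: ✓ (witness j=6)
  i=3: ✓ (witness j=6)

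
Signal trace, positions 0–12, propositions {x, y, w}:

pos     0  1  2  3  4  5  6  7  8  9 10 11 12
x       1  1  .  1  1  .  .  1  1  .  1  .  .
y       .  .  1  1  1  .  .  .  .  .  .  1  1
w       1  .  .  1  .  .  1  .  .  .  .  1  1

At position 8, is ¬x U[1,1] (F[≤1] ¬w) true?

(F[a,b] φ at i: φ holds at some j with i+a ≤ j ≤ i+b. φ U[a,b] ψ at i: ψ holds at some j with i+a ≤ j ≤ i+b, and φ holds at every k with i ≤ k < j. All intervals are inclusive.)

Need some j in [9,9] with F[≤1] ¬w, and ¬x at every k in [8,j-1].
  j=9: F[≤1] ¬w holds, but ¬x fails at k=8 → not this j.
No j in the window works → until fails.

Does not hold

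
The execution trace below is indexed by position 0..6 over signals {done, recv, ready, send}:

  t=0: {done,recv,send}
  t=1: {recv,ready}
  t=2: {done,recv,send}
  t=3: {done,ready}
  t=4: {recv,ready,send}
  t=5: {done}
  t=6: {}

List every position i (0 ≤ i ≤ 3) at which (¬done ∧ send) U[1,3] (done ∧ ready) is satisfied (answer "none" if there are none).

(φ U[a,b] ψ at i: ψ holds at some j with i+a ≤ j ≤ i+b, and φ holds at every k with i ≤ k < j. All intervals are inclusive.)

Evaluate at each i in [0,3]:
  i=0: ✗ (lhs fails at k=0 before rhs at j=3)
  i=1: ✗ (lhs fails at k=1 before rhs at j=3)
  i=2: ✗ (lhs fails at k=2 before rhs at j=3)
  i=3: ✗ (no rhs in [4,6])

none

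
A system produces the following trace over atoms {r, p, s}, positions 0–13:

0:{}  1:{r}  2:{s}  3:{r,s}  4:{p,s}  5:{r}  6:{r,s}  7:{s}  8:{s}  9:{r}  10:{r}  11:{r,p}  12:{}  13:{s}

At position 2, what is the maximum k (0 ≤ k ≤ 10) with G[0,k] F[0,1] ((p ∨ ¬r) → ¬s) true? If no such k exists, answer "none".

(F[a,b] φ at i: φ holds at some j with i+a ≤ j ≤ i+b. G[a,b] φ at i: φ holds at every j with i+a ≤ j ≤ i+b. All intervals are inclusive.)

F[0,1] ((p ∨ ¬r) → ¬s) must hold from j=2 onward; find where it first fails.
  j=2: holds
  j=3: holds
  j=4: holds
  j=5: holds
  j=6: holds
  j=7: fails
Holds on [2,6], so largest k = 4.

4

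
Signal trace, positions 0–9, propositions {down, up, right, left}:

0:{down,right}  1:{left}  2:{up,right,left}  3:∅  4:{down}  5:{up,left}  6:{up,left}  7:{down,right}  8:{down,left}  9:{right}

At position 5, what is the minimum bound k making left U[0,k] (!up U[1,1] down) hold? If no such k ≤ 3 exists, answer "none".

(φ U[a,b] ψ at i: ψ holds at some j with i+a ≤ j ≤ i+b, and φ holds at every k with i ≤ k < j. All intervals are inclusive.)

2

Need earliest j ≥ 5 with (!up U[1,1] down), and left at every k in [5,j-1].
  j=5: rhs fails.
  j=6: rhs fails.
  j=7: rhs holds; lhs holds on [5,6]. k = 2.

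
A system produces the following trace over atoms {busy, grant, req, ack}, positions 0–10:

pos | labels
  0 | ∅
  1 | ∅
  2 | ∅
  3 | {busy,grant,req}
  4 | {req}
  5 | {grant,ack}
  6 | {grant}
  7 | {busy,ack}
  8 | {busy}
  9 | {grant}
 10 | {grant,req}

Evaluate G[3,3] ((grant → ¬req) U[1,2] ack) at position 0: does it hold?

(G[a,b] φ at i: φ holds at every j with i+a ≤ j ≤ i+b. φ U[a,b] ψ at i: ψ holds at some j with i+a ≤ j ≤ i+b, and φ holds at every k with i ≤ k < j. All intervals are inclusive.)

Check ((grant → ¬req) U[1,2] ack) at every j in [3,3]:
  j=3: fails
Fails at j=3 → formula fails.

No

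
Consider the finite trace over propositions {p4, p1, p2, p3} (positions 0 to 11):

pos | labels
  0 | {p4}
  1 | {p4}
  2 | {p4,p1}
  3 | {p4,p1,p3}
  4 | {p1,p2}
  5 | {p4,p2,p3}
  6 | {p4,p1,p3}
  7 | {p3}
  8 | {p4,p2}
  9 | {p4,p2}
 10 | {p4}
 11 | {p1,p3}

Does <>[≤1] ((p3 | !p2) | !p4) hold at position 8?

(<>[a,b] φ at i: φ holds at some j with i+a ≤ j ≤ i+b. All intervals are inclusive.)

False

Check ((p3 | !p2) | !p4) at each j in [8,9]:
  j=8: false
  j=9: false
No position in the window satisfies it → formula fails.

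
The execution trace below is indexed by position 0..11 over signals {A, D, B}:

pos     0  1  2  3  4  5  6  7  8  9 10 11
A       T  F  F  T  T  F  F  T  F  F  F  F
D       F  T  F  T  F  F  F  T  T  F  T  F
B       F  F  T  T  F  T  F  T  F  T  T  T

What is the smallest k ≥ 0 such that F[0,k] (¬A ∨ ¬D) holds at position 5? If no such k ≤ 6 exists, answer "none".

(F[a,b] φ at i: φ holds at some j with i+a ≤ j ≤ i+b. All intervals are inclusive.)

Scan j = 5,6,… for (¬A ∨ ¬D):
  j=5: holds
First hit at j=5, so smallest k = 5-5 = 0.

0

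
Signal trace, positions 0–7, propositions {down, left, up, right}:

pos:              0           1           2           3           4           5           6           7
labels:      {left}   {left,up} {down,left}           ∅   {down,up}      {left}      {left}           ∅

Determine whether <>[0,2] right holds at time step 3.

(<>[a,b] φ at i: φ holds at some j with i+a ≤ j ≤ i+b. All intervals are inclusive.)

Check right at each j in [3,5]:
  j=3: false
  j=4: false
  j=5: false
No position in the window satisfies it → formula fails.

No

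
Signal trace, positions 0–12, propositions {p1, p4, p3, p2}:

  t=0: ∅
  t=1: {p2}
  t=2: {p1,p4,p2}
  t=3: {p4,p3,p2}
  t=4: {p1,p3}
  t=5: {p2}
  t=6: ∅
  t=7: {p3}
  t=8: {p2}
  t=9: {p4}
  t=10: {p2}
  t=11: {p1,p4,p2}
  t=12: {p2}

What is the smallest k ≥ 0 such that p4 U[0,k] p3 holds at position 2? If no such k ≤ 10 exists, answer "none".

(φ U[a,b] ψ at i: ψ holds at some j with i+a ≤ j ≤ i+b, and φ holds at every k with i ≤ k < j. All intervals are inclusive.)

Need earliest j ≥ 2 with p3, and p4 at every k in [2,j-1].
  j=2: rhs fails.
  j=3: rhs holds; lhs holds on [2,2]. k = 1.

1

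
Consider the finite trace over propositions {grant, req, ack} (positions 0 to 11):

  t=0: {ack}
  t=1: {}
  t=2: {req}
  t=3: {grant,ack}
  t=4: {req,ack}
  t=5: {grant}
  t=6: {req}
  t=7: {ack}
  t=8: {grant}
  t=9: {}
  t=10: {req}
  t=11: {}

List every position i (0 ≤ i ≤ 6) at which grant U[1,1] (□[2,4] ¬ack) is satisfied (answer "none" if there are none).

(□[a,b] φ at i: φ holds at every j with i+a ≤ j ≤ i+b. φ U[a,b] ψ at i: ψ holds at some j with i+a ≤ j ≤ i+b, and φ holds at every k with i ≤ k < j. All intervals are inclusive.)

5

Evaluate at each i in [0,6]:
  i=0: ✗ (no rhs in [1,1])
  i=1: ✗ (no rhs in [2,2])
  i=2: ✗ (no rhs in [3,3])
  i=3: ✗ (no rhs in [4,4])
  i=4: ✗ (no rhs in [5,5])
  i=5: ✓ (rhs at j=6; lhs holds on [5,5])
  i=6: ✗ (lhs fails at k=6 before rhs at j=7)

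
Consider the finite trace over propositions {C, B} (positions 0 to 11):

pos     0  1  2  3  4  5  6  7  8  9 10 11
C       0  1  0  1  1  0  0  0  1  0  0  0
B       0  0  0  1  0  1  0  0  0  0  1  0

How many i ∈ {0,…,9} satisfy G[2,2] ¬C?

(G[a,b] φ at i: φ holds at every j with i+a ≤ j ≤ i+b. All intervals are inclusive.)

7

Evaluate at each i in [0,9]:
  i=0: ✓ (all of [2,2])
  i=1: ✗ (fails at j=3)
  i=2: ✗ (fails at j=4)
  i=3: ✓ (all of [5,5])
  i=4: ✓ (all of [6,6])
  i=5: ✓ (all of [7,7])
  i=6: ✗ (fails at j=8)
  i=7: ✓ (all of [9,9])
  i=8: ✓ (all of [10,10])
  i=9: ✓ (all of [11,11])
Positions where it holds: {0, 3, 4, 5, 7, 8, 9} → 7.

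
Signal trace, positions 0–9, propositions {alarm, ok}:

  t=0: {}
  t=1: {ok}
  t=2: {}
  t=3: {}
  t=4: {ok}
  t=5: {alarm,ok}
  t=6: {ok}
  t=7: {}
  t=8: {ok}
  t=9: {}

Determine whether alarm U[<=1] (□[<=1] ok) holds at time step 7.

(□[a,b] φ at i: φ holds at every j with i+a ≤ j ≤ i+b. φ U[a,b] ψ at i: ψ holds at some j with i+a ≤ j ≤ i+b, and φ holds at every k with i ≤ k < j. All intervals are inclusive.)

No

Need some j in [7,8] with □[<=1] ok, and alarm at every k in [7,j-1].
  j=7: □[<=1] ok — fails at 7.
  j=8: □[<=1] ok — fails at 9.
No j in the window works → until fails.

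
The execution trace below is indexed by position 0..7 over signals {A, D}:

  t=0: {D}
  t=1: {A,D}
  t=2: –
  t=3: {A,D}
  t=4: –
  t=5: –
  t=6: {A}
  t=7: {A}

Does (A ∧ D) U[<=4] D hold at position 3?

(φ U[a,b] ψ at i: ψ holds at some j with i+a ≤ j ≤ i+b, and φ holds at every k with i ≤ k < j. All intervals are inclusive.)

Need some j in [3,7] with D, and (A ∧ D) at every k in [3,j-1].
  j=3: D holds; no prefix to check → satisfied.

Yes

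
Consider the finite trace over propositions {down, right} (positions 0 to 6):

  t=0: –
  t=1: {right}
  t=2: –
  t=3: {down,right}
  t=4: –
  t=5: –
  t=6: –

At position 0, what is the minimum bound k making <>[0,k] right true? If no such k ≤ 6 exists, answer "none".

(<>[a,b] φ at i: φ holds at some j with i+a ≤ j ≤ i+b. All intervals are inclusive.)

Scan j = 0,1,… for right:
  j=0: fails
  j=1: holds
First hit at j=1, so smallest k = 1-0 = 1.

1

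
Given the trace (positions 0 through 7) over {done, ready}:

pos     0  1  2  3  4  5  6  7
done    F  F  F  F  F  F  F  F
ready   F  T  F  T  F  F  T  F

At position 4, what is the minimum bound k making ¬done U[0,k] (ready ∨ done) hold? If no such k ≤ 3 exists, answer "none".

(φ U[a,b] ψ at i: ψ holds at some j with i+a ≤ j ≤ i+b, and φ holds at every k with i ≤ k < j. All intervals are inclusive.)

Need earliest j ≥ 4 with (ready ∨ done), and ¬done at every k in [4,j-1].
  j=4: rhs fails.
  j=5: rhs fails.
  j=6: rhs holds; lhs holds on [4,5]. k = 2.

2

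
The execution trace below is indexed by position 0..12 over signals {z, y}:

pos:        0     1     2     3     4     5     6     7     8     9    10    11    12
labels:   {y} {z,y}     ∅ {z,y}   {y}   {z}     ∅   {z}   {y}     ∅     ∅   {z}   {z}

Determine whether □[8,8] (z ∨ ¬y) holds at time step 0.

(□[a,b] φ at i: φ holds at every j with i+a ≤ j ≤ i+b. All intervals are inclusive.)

Check (z ∨ ¬y) at every j in [8,8]:
  j=8: false
Fails at j=8 → formula fails.

Does not hold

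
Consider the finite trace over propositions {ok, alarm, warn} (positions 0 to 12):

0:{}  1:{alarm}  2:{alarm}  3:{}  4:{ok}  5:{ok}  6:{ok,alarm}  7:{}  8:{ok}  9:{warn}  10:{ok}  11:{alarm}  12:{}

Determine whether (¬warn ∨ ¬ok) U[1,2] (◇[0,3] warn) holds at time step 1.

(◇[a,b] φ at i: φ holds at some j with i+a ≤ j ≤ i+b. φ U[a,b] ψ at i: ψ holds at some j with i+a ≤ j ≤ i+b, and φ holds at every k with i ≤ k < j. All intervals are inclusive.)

Need some j in [2,3] with ◇[0,3] warn, and (¬warn ∨ ¬ok) at every k in [1,j-1].
  j=2: ◇[0,3] warn — fails (none in [2,5]).
  j=3: ◇[0,3] warn — fails (none in [3,6]).
No j in the window works → until fails.

Does not hold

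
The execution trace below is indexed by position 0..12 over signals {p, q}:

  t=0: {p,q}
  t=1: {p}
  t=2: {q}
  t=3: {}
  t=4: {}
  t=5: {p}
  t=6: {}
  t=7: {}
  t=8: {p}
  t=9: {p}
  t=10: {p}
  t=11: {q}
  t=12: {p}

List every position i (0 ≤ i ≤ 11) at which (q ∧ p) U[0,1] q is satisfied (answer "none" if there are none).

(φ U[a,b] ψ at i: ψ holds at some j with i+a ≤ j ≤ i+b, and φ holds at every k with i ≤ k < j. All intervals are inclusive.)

Evaluate at each i in [0,11]:
  i=0: ✓ (rhs at j=0)
  i=1: ✗ (lhs fails at k=1 before rhs at j=2)
  i=2: ✓ (rhs at j=2)
  i=3: ✗ (no rhs in [3,4])
  i=4: ✗ (no rhs in [4,5])
  i=5: ✗ (no rhs in [5,6])
  i=6: ✗ (no rhs in [6,7])
  i=7: ✗ (no rhs in [7,8])
  i=8: ✗ (no rhs in [8,9])
  i=9: ✗ (no rhs in [9,10])
  i=10: ✗ (lhs fails at k=10 before rhs at j=11)
  i=11: ✓ (rhs at j=11)

0, 2, 11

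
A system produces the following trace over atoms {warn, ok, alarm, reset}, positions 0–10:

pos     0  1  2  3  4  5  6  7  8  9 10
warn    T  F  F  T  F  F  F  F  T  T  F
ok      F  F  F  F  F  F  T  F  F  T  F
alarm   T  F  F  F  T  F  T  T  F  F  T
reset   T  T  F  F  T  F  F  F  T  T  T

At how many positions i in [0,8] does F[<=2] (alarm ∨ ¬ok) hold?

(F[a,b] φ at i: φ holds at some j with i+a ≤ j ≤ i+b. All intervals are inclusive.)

Evaluate at each i in [0,8]:
  i=0: ✓ (witness j=0)
  i=1: ✓ (witness j=1)
  i=2: ✓ (witness j=2)
  i=3: ✓ (witness j=3)
  i=4: ✓ (witness j=4)
  i=5: ✓ (witness j=5)
  i=6: ✓ (witness j=6)
  i=7: ✓ (witness j=7)
  i=8: ✓ (witness j=8)
Positions where it holds: {0, 1, 2, 3, 4, 5, 6, 7, 8} → 9.

9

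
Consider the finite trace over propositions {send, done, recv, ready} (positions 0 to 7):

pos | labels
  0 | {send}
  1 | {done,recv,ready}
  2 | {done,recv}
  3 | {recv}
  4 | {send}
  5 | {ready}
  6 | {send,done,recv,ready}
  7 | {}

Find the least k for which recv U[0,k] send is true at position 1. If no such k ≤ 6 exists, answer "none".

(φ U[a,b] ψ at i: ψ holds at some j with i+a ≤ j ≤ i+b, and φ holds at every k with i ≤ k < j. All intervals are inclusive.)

Need earliest j ≥ 1 with send, and recv at every k in [1,j-1].
  j=1: rhs fails.
  j=2: rhs fails.
  j=3: rhs fails.
  j=4: rhs holds; lhs holds on [1,3]. k = 3.

3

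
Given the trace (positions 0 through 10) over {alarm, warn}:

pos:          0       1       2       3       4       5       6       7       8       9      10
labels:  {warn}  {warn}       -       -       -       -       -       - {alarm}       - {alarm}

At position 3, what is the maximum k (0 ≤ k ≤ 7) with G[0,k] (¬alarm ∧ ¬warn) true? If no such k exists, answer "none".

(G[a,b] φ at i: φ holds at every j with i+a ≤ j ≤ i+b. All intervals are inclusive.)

(¬alarm ∧ ¬warn) must hold from j=3 onward; find where it first fails.
  j=3: holds
  j=4: holds
  j=5: holds
  j=6: holds
  j=7: holds
  j=8: fails
Holds on [3,7], so largest k = 4.

4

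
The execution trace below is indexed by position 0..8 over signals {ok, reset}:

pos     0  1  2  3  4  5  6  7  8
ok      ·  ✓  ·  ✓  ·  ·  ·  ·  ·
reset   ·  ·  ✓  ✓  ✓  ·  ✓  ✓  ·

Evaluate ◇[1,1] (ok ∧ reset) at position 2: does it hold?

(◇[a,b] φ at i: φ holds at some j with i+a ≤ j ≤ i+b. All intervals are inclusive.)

Holds

Check (ok ∧ reset) at each j in [3,3]:
  j=3: true
Found at j=3 → formula holds.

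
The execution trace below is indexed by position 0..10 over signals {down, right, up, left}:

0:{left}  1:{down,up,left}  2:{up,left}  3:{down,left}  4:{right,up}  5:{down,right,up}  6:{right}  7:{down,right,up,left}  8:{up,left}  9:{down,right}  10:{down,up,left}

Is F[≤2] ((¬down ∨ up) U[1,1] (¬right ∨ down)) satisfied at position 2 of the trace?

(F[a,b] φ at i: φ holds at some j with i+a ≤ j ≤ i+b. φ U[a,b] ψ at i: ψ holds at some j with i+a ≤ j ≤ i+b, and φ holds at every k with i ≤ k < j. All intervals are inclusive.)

Holds

Check ((¬down ∨ up) U[1,1] (¬right ∨ down)) at each j in [2,4]:
  j=2: holds
  j=3: fails
  j=4: holds
Found at j=2 → formula holds.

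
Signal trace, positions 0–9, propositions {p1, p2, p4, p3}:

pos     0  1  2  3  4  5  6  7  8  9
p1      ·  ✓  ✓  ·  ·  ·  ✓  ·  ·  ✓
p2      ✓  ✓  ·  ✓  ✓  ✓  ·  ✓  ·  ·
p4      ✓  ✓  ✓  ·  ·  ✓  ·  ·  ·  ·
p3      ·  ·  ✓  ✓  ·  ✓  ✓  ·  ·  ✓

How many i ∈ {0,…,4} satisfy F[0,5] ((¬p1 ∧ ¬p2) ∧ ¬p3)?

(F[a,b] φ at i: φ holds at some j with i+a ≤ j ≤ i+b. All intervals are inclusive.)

Evaluate at each i in [0,4]:
  i=0: ✗ (none in [0,5])
  i=1: ✗ (none in [1,6])
  i=2: ✗ (none in [2,7])
  i=3: ✓ (witness j=8)
  i=4: ✓ (witness j=8)
Positions where it holds: {3, 4} → 2.

2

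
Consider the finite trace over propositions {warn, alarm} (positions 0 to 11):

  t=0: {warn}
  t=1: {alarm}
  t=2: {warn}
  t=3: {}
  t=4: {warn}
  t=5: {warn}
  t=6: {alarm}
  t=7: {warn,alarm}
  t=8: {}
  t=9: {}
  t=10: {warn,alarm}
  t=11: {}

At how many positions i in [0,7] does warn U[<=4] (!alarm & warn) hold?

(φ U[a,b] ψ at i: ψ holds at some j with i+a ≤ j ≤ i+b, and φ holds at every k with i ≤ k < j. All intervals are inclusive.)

Evaluate at each i in [0,7]:
  i=0: ✓ (rhs at j=0)
  i=1: ✗ (lhs fails at k=1 before rhs at j=2)
  i=2: ✓ (rhs at j=2)
  i=3: ✗ (lhs fails at k=3 before rhs at j=4)
  i=4: ✓ (rhs at j=4)
  i=5: ✓ (rhs at j=5)
  i=6: ✗ (no rhs in [6,10])
  i=7: ✗ (no rhs in [7,11])
Positions where it holds: {0, 2, 4, 5} → 4.

4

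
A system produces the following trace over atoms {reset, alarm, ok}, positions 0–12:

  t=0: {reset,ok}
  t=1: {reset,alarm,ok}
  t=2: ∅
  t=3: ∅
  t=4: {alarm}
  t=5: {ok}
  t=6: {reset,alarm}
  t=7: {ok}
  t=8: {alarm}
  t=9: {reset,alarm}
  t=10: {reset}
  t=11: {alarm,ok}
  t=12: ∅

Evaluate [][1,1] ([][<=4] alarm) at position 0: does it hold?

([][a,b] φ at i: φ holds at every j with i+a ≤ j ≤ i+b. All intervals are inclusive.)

Does not hold

Check [][<=4] alarm at every j in [1,1]:
  j=1: fails at 2
Fails at j=1 → formula fails.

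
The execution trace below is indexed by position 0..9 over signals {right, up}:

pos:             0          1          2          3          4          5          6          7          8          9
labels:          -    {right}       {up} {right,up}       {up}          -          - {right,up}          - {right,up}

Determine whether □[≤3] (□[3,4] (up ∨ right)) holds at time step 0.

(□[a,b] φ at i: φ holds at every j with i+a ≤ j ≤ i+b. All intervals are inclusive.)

No

Check □[3,4] (up ∨ right) at every j in [0,3]:
  j=0: holds on [3,4]
  j=1: fails at 5
  j=2: fails at 5
  j=3: fails at 6
Fails at j=1 → formula fails.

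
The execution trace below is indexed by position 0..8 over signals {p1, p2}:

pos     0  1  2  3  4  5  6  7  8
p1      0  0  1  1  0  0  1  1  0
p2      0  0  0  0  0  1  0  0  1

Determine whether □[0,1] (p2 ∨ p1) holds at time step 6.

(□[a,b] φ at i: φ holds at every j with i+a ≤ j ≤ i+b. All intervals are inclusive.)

Check (p2 ∨ p1) at every j in [6,7]:
  j=6: true
  j=7: true
All positions satisfy it → formula holds.

True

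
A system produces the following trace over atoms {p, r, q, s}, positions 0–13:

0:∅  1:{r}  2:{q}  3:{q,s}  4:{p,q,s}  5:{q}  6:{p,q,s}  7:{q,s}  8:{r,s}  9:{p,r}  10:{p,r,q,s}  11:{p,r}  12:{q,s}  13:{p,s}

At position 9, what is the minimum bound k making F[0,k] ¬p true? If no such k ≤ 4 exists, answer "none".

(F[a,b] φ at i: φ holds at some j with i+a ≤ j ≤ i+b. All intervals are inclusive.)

3

Scan j = 9,10,… for ¬p:
  j=9: fails
  j=10: fails
  j=11: fails
  j=12: holds
First hit at j=12, so smallest k = 12-9 = 3.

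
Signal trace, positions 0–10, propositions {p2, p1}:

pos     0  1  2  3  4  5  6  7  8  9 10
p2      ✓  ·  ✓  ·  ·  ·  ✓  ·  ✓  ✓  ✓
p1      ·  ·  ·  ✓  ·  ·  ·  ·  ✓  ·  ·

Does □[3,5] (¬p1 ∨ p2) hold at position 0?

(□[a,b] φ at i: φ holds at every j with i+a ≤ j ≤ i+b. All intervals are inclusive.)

Check (¬p1 ∨ p2) at every j in [3,5]:
  j=3: false
  j=4: true
  j=5: true
Fails at j=3 → formula fails.

False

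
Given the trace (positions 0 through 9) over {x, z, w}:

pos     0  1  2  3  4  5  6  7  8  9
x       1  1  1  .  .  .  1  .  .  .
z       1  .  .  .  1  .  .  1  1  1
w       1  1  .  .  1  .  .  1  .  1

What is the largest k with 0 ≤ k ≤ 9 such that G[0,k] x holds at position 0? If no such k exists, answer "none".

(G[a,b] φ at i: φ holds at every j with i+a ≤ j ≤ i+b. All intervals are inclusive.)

2

x must hold from j=0 onward; find where it first fails.
  j=0: holds
  j=1: holds
  j=2: holds
  j=3: fails
Holds on [0,2], so largest k = 2.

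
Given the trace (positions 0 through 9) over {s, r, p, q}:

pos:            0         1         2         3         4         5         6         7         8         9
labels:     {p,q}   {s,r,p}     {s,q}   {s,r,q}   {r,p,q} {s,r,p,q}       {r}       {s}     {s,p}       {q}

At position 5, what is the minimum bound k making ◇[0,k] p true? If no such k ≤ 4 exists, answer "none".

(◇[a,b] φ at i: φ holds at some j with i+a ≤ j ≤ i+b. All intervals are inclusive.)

Scan j = 5,6,… for p:
  j=5: holds
First hit at j=5, so smallest k = 5-5 = 0.

0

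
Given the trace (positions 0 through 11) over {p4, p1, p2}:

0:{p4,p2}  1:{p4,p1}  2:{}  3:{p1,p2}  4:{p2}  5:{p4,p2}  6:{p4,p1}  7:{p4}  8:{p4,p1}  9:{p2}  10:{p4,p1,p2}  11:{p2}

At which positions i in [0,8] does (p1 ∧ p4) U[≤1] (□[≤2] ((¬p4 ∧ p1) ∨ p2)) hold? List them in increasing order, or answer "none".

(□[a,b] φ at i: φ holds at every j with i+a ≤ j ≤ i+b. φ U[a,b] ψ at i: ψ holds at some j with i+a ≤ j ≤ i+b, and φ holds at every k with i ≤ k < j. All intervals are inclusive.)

3, 8

Evaluate at each i in [0,8]:
  i=0: ✗ (no rhs in [0,1])
  i=1: ✗ (no rhs in [1,2])
  i=2: ✗ (lhs fails at k=2 before rhs at j=3)
  i=3: ✓ (rhs at j=3)
  i=4: ✗ (no rhs in [4,5])
  i=5: ✗ (no rhs in [5,6])
  i=6: ✗ (no rhs in [6,7])
  i=7: ✗ (no rhs in [7,8])
  i=8: ✓ (rhs at j=9; lhs holds on [8,8])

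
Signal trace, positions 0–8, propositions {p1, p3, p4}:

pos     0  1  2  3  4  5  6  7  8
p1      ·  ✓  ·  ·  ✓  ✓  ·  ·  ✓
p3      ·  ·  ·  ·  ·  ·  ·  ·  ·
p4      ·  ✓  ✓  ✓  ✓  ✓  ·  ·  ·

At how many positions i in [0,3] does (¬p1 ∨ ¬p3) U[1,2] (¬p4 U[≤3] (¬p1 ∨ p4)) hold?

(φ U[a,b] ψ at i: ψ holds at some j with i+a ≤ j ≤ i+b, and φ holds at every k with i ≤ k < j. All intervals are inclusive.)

4

Evaluate at each i in [0,3]:
  i=0: ✓ (rhs at j=1; lhs holds on [0,0])
  i=1: ✓ (rhs at j=2; lhs holds on [1,1])
  i=2: ✓ (rhs at j=3; lhs holds on [2,2])
  i=3: ✓ (rhs at j=4; lhs holds on [3,3])
Positions where it holds: {0, 1, 2, 3} → 4.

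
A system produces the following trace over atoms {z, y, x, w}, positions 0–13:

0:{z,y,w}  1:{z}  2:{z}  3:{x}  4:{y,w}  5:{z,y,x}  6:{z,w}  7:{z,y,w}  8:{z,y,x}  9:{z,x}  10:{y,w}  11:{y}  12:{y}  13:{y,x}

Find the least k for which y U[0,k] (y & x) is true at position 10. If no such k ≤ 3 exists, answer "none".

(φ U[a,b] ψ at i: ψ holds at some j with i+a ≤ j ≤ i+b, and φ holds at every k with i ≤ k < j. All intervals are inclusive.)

Need earliest j ≥ 10 with (y & x), and y at every k in [10,j-1].
  j=10: rhs fails.
  j=11: rhs fails.
  j=12: rhs fails.
  j=13: rhs holds; lhs holds on [10,12]. k = 3.

3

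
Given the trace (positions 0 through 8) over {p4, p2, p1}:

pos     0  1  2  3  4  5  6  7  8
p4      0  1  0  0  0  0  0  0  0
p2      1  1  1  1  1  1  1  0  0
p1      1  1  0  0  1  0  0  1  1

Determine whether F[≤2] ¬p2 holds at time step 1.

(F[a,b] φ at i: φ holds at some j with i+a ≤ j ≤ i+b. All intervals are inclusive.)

False

Check ¬p2 at each j in [1,3]:
  j=1: false
  j=2: false
  j=3: false
No position in the window satisfies it → formula fails.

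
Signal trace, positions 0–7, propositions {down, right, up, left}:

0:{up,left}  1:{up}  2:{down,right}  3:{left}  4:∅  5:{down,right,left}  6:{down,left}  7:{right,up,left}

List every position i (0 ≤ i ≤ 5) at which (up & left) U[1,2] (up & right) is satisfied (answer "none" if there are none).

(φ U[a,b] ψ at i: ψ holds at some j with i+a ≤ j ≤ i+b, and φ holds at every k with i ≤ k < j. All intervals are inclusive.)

Evaluate at each i in [0,5]:
  i=0: ✗ (no rhs in [1,2])
  i=1: ✗ (no rhs in [2,3])
  i=2: ✗ (no rhs in [3,4])
  i=3: ✗ (no rhs in [4,5])
  i=4: ✗ (no rhs in [5,6])
  i=5: ✗ (lhs fails at k=5 before rhs at j=7)

none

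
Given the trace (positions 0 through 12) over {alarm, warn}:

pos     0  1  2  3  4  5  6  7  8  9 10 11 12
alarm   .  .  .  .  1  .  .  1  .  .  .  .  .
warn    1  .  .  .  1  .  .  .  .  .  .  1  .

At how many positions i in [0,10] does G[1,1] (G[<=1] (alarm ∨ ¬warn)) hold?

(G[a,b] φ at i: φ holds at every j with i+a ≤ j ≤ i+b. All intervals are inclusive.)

Evaluate at each i in [0,10]:
  i=0: ✓ (all of [1,1])
  i=1: ✓ (all of [2,2])
  i=2: ✓ (all of [3,3])
  i=3: ✓ (all of [4,4])
  i=4: ✓ (all of [5,5])
  i=5: ✓ (all of [6,6])
  i=6: ✓ (all of [7,7])
  i=7: ✓ (all of [8,8])
  i=8: ✓ (all of [9,9])
  i=9: ✗ (fails at j=10)
  i=10: ✗ (fails at j=11)
Positions where it holds: {0, 1, 2, 3, 4, 5, 6, 7, 8} → 9.

9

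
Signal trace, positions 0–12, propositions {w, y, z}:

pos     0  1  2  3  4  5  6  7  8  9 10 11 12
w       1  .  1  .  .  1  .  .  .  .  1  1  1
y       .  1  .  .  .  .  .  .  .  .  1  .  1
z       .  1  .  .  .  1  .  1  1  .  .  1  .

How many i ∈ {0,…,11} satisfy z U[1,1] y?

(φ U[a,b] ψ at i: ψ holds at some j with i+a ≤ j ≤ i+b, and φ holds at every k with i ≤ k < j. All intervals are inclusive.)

1

Evaluate at each i in [0,11]:
  i=0: ✗ (lhs fails at k=0 before rhs at j=1)
  i=1: ✗ (no rhs in [2,2])
  i=2: ✗ (no rhs in [3,3])
  i=3: ✗ (no rhs in [4,4])
  i=4: ✗ (no rhs in [5,5])
  i=5: ✗ (no rhs in [6,6])
  i=6: ✗ (no rhs in [7,7])
  i=7: ✗ (no rhs in [8,8])
  i=8: ✗ (no rhs in [9,9])
  i=9: ✗ (lhs fails at k=9 before rhs at j=10)
  i=10: ✗ (no rhs in [11,11])
  i=11: ✓ (rhs at j=12; lhs holds on [11,11])
Positions where it holds: {11} → 1.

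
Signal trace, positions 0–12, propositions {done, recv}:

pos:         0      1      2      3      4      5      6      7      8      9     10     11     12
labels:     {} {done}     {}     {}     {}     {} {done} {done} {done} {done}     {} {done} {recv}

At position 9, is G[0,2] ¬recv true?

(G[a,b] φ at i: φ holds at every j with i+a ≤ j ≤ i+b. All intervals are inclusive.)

True

Check ¬recv at every j in [9,11]:
  j=9: true
  j=10: true
  j=11: true
All positions satisfy it → formula holds.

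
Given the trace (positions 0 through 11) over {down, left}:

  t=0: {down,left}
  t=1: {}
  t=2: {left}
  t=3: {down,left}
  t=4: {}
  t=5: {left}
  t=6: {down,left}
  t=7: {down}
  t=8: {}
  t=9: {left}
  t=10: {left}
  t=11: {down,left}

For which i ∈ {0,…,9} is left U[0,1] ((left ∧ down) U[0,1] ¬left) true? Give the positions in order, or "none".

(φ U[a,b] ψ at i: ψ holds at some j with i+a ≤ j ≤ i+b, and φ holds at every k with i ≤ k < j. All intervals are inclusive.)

0, 1, 2, 3, 4, 5, 6, 7, 8

Evaluate at each i in [0,9]:
  i=0: ✓ (rhs at j=0)
  i=1: ✓ (rhs at j=1)
  i=2: ✓ (rhs at j=3; lhs holds on [2,2])
  i=3: ✓ (rhs at j=3)
  i=4: ✓ (rhs at j=4)
  i=5: ✓ (rhs at j=6; lhs holds on [5,5])
  i=6: ✓ (rhs at j=6)
  i=7: ✓ (rhs at j=7)
  i=8: ✓ (rhs at j=8)
  i=9: ✗ (no rhs in [9,10])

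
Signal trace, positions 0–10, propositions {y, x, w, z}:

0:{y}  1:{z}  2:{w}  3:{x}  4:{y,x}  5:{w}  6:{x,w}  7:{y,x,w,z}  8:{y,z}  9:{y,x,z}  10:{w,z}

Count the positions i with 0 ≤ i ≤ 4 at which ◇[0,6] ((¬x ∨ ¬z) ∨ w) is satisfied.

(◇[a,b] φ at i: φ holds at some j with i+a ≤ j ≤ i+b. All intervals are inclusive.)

Evaluate at each i in [0,4]:
  i=0: ✓ (witness j=0)
  i=1: ✓ (witness j=1)
  i=2: ✓ (witness j=2)
  i=3: ✓ (witness j=3)
  i=4: ✓ (witness j=4)
Positions where it holds: {0, 1, 2, 3, 4} → 5.

5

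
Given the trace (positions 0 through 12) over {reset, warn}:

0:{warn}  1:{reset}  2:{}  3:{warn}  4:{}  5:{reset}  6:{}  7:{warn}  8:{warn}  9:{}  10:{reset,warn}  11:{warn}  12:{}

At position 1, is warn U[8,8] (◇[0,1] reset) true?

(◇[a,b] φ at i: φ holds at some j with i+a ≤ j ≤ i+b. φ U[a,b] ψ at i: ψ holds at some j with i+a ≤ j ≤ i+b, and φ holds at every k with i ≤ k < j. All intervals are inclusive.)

Need some j in [9,9] with ◇[0,1] reset, and warn at every k in [1,j-1].
  j=9: ◇[0,1] reset holds, but warn fails at k=1 → not this j.
No j in the window works → until fails.

No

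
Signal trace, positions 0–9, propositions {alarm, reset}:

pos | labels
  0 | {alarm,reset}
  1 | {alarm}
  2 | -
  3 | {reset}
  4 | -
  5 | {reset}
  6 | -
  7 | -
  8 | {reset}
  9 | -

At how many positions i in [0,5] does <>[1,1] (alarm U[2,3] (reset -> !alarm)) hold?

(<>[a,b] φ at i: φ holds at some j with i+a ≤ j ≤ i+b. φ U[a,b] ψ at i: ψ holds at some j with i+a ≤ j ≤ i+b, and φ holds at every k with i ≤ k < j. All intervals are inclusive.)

Evaluate at each i in [0,5]:
  i=0: ✗ (none in [1,1])
  i=1: ✗ (none in [2,2])
  i=2: ✗ (none in [3,3])
  i=3: ✗ (none in [4,4])
  i=4: ✗ (none in [5,5])
  i=5: ✗ (none in [6,6])
Positions where it holds: {} → 0.

0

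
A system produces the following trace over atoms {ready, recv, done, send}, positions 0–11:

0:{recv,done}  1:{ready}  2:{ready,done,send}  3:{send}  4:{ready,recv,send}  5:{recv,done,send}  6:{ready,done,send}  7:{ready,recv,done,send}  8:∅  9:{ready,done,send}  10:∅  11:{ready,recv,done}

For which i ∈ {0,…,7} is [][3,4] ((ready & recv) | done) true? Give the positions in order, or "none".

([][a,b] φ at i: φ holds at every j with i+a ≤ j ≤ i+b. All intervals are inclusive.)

1, 2, 3

Evaluate at each i in [0,7]:
  i=0: ✗ (fails at j=3)
  i=1: ✓ (all of [4,5])
  i=2: ✓ (all of [5,6])
  i=3: ✓ (all of [6,7])
  i=4: ✗ (fails at j=8)
  i=5: ✗ (fails at j=8)
  i=6: ✗ (fails at j=10)
  i=7: ✗ (fails at j=10)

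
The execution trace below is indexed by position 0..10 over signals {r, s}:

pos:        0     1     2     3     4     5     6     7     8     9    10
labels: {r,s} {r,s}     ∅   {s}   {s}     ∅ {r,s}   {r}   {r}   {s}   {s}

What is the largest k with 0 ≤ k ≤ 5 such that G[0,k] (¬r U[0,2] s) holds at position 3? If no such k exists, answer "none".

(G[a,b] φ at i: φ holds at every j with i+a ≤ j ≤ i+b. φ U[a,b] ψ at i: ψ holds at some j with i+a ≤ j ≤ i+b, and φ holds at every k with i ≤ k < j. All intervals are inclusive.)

(¬r U[0,2] s) must hold from j=3 onward; find where it first fails.
  j=3: holds
  j=4: holds
  j=5: holds
  j=6: holds
  j=7: fails
Holds on [3,6], so largest k = 3.

3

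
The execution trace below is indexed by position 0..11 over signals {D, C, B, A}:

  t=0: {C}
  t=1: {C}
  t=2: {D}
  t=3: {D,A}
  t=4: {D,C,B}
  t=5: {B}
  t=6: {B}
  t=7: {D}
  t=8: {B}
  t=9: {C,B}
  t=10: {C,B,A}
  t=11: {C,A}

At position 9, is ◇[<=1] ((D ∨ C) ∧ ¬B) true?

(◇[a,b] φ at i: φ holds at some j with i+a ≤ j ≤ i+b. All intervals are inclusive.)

Check ((D ∨ C) ∧ ¬B) at each j in [9,10]:
  j=9: false
  j=10: false
No position in the window satisfies it → formula fails.

No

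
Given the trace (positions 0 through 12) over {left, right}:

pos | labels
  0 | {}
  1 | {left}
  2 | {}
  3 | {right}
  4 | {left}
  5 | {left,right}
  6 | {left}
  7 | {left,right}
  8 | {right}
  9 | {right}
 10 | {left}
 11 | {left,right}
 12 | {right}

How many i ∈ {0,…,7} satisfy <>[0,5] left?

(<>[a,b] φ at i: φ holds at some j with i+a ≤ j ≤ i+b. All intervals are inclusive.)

Evaluate at each i in [0,7]:
  i=0: ✓ (witness j=1)
  i=1: ✓ (witness j=1)
  i=2: ✓ (witness j=4)
  i=3: ✓ (witness j=4)
  i=4: ✓ (witness j=4)
  i=5: ✓ (witness j=5)
  i=6: ✓ (witness j=6)
  i=7: ✓ (witness j=7)
Positions where it holds: {0, 1, 2, 3, 4, 5, 6, 7} → 8.

8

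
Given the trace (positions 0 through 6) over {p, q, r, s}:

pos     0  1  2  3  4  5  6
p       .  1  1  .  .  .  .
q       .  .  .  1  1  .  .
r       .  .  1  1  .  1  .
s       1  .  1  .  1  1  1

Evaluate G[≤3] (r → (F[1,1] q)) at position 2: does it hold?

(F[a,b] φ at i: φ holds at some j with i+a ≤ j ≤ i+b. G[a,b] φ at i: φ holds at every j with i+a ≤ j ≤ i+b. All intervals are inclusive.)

False

Check (r → (F[1,1] q)) at every j in [2,5]:
  j=2: antecedent true; consequent holds (witness at 3) → ✓
  j=3: antecedent true; consequent holds (witness at 4) → ✓
  j=4: antecedent false → ✓
  j=5: antecedent true; consequent fails (none in [6,6]) → ✗
Fails at j=5 → formula fails.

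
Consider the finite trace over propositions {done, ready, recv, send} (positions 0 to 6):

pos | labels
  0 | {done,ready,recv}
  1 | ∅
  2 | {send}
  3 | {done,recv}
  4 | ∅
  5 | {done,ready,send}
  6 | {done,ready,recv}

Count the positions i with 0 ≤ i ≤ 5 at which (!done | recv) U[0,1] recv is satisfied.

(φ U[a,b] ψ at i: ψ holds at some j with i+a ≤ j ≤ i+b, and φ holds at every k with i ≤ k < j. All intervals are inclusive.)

Evaluate at each i in [0,5]:
  i=0: ✓ (rhs at j=0)
  i=1: ✗ (no rhs in [1,2])
  i=2: ✓ (rhs at j=3; lhs holds on [2,2])
  i=3: ✓ (rhs at j=3)
  i=4: ✗ (no rhs in [4,5])
  i=5: ✗ (lhs fails at k=5 before rhs at j=6)
Positions where it holds: {0, 2, 3} → 3.

3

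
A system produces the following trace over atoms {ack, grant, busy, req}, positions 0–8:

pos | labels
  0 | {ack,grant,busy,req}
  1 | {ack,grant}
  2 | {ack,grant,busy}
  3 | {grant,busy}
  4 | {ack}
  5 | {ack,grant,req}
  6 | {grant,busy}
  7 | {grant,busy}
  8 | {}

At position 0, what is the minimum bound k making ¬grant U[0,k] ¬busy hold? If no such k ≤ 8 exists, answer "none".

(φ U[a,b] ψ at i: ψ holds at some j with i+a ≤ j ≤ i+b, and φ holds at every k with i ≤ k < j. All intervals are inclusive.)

Need earliest j ≥ 0 with ¬busy, and ¬grant at every k in [0,j-1].
  j=0: rhs fails.
  j=1: rhs holds but lhs fails at k=0.
  j=2: rhs fails.
  j=3: rhs fails.
  j=4: rhs holds but lhs fails at k=0.
  j=5: rhs holds but lhs fails at k=0.
  j=6: rhs fails.
  j=7: rhs fails.
  j=8: rhs holds but lhs fails at k=0.
No witness within the range → none.

none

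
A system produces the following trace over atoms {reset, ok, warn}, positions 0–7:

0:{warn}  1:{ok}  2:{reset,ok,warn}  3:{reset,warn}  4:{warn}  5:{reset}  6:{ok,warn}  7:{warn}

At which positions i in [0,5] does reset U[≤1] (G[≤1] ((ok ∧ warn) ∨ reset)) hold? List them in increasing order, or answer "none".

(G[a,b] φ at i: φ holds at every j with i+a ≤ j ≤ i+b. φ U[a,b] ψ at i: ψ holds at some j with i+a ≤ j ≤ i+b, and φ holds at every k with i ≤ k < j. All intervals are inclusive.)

2, 5

Evaluate at each i in [0,5]:
  i=0: ✗ (no rhs in [0,1])
  i=1: ✗ (lhs fails at k=1 before rhs at j=2)
  i=2: ✓ (rhs at j=2)
  i=3: ✗ (no rhs in [3,4])
  i=4: ✗ (lhs fails at k=4 before rhs at j=5)
  i=5: ✓ (rhs at j=5)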